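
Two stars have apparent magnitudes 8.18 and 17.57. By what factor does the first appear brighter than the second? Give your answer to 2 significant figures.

Magnitude difference = -9.39
Flux ratio = 10^(−0.4 Δm) = 10^(−0.4 × -9.39) = 10^3.756 = 5702

5700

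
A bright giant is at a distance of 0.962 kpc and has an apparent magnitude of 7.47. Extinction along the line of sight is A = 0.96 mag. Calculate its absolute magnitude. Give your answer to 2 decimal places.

M ≈ -3.41

d = 0.962 kpc = 962.0 pc
5 log₁₀(d/10 pc) = 5 log₁₀(962.0) − 5 = 9.916
M = m − 5 log₁₀(d/10) − A = 7.47 − 9.916 − 0.96 = -3.406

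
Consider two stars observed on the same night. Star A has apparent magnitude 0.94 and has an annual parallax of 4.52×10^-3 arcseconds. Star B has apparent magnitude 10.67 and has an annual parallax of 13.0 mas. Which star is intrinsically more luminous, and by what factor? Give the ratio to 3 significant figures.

Star A: d = 1/p = 1/4.52×10^-3″ = 221.2 pc
Star A: M = m − 5 log₁₀ d + 5 = 0.94 − 5·2.3449 + 5 = -5.784
Star B: p = 13.0 mas = 0.0130″ → d = 1/p = 76.92 pc
Star B: M = m − 5 log₁₀ d + 5 = 10.67 − 5·1.8861 + 5 = 6.240
ΔM = M_A − M_B = -5.784 − (6.240) = -12.024; smaller M is more luminous → Star A.
L ratio = 10^(0.4 |ΔM|) = 10^4.810 = 64510

Star A is more luminous, by a factor of 64500.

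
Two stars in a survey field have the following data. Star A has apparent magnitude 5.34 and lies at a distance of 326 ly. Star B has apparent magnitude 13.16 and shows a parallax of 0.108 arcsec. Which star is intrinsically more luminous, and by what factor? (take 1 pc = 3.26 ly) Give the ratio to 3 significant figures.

Star A is more luminous, by a factor of 157000.

Star A: d = 326 ly / 3.26 = 100.0 pc
Star A: M = m − 5 log₁₀ d + 5 = 5.34 − 5·2.0000 + 5 = 0.340
Star B: d = 1/p = 1/0.108″ = 9.259 pc
Star B: M = m − 5 log₁₀ d + 5 = 13.16 − 5·0.9666 + 5 = 13.327
ΔM = M_A − M_B = 0.340 − (13.327) = -12.987; smaller M is more luminous → Star A.
L ratio = 10^(0.4 |ΔM|) = 10^5.195 = 156600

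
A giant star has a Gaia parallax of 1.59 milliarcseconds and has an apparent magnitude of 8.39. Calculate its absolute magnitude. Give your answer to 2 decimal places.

M ≈ -0.60

p = 1.59 mas = 1.59×10^-3″ → d = 1/p = 628.9 pc
5 log₁₀(d/10 pc) = 5 log₁₀(628.9) − 5 = 8.993
M = m − 5 log₁₀(d/10) = 8.39 − 8.993 = -0.603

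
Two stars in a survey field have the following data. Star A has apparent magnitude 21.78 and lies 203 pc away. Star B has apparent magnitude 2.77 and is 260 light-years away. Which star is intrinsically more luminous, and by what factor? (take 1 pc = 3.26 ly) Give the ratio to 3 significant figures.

Star B is more luminous, by a factor of 6.20×10^6.

Star A: M = m − 5 log₁₀ d + 5 = 21.78 − 5·2.3075 + 5 = 15.243
Star B: d = 260 ly / 3.26 = 79.75 pc
Star B: M = m − 5 log₁₀ d + 5 = 2.77 − 5·1.9018 + 5 = -1.739
ΔM = M_A − M_B = 15.243 − (-1.739) = 16.981; smaller M is more luminous → Star B.
L ratio = 10^(0.4 |ΔM|) = 10^6.793 = 6.202×10^6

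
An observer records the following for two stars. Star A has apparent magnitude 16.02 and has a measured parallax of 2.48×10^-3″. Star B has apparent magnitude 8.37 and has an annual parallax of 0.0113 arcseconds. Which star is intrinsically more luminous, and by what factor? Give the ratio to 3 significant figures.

Star B is more luminous, by a factor of 55.3.

Star A: d = 1/p = 1/2.48×10^-3″ = 403.2 pc
Star A: M = m − 5 log₁₀ d + 5 = 16.02 − 5·2.6055 + 5 = 7.992
Star B: d = 1/p = 1/0.0113″ = 88.50 pc
Star B: M = m − 5 log₁₀ d + 5 = 8.37 − 5·1.9469 + 5 = 3.635
ΔM = M_A − M_B = 7.992 − (3.635) = 4.357; smaller M is more luminous → Star B.
L ratio = 10^(0.4 |ΔM|) = 10^1.743 = 55.30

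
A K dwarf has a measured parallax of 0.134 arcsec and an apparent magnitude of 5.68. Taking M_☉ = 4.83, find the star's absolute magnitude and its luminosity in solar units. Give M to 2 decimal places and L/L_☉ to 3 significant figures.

M ≈ 6.32; L/L_☉ ≈ 0.255

d = 1/p = 1/0.134″ = 7.463 pc
M = m − 5 log₁₀ d + 5 = 5.68 − 5·0.8729 + 5 = 6.316
M − M_☉ = 6.316 − 4.83 = 1.486
L/L_☉ = 10^(−0.4 × 1.486) = 0.2546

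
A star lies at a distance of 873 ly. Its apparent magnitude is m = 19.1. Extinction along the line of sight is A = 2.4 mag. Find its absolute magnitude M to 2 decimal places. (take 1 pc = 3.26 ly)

M ≈ 9.56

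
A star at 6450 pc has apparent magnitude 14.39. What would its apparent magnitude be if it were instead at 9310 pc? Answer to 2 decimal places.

Flux ∝ 1/d², so Δm = 5 log₁₀(d₂/d₁) = 5 log₁₀(9310/6450) = 0.797
m₂ = m₁ + Δm = 14.39 + (0.797) = 15.187

m ≈ 15.19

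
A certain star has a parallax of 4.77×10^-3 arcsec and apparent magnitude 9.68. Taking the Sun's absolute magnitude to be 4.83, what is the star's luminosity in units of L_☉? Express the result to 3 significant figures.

L/L_☉ ≈ 5.05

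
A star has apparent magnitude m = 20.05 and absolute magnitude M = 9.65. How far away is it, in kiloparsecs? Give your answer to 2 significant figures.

μ = m − M = 10.400
m − M = 5 log₁₀ d − 5
log₁₀ d = (m − M)/5 + 1 = 3.0800
d = 10^3.0800 = 1202 pc
= 1.202 kpc

d ≈ 1.2 kpc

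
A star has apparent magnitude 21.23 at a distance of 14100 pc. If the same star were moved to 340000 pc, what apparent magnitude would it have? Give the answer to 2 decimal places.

m ≈ 28.14

Flux ∝ 1/d², so Δm = 5 log₁₀(d₂/d₁) = 5 log₁₀(340000/14100) = 6.911
m₂ = m₁ + Δm = 21.23 + (6.911) = 28.141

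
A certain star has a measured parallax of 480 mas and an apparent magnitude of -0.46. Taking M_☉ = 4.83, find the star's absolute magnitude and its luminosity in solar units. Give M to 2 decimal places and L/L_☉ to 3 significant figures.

M ≈ 2.95; L/L_☉ ≈ 5.67

d = 1/p = 1000/480 mas = 2.083 pc
M = m − 5 log₁₀ d + 5 = -0.46 − 5·0.3188 + 5 = 2.946
M − M_☉ = 2.946 − 4.83 = -1.884
L/L_☉ = 10^(−0.4 × -1.884) = 5.669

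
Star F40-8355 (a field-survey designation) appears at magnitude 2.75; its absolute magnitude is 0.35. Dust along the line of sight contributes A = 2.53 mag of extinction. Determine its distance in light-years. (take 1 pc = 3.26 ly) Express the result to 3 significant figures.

d ≈ 30.7 ly

m − M = 5 log₁₀(d/10 pc) + A  ⇒  2.75 − (0.35) − 2.53 = 5 log₁₀(d/10)
-0.130 = 5 log₁₀(d/10)
log₁₀ d = (m − M − A)/5 + 1 = 0.9740
d = 10^0.9740 = 9.419 pc
= 30.71 ly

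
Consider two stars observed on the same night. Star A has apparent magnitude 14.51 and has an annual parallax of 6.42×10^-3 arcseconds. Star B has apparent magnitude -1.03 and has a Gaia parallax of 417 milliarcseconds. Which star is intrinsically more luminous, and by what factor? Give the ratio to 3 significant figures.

Star B is more luminous, by a factor of 390.

Star A: d = 1/p = 1/6.42×10^-3″ = 155.8 pc
Star A: M = m − 5 log₁₀ d + 5 = 14.51 − 5·2.1925 + 5 = 8.548
Star B: p = 417 mas = 0.417″ → d = 1/p = 2.398 pc
Star B: M = m − 5 log₁₀ d + 5 = -1.03 − 5·0.3799 + 5 = 2.071
ΔM = M_A − M_B = 8.548 − (2.071) = 6.477; smaller M is more luminous → Star B.
L ratio = 10^(0.4 |ΔM|) = 10^2.591 = 389.8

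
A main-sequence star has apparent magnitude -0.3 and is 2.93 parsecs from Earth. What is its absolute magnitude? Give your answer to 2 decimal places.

5 log₁₀(d/10 pc) = 5 log₁₀(2.930) − 5 = -2.666
M = m − 5 log₁₀(d/10) = -0.3 + 2.666 = 2.366

M ≈ 2.37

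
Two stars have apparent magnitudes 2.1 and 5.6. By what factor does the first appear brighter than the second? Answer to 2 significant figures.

Magnitude difference = -3.5
Flux ratio = 10^(−0.4 Δm) = 10^(−0.4 × -3.5) = 10^1.400 = 25.12

25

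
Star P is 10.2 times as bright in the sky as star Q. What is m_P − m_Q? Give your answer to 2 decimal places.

Pogson: Δm = −2.5 log₁₀(ratio) = −2.5 log₁₀(10.2) = −2.5 × 1.0086 = -2.522
Star P is brighter, so it has the smaller magnitude: the difference is negative.

m_P − m_Q ≈ -2.52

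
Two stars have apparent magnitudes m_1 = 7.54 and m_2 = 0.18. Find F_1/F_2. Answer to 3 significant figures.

F_1/F_2 ≈ 1.14×10^-3

Δm = 7.54 − (0.18) = 7.36
Flux ratio = 10^(−0.4 Δm) = 10^(−0.4 × 7.36) = 10^-2.944 = 1.138×10^-3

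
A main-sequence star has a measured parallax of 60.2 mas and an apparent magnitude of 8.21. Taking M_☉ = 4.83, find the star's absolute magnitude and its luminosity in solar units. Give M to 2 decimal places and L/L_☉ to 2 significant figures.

M ≈ 7.11; L/L_☉ ≈ 0.12

d = 1/p = 1000/60.2 mas = 16.61 pc
M = m − 5 log₁₀ d + 5 = 8.21 − 5·1.2204 + 5 = 7.108
M − M_☉ = 7.108 − 4.83 = 2.278
L/L_☉ = 10^(−0.4 × 2.278) = 0.1227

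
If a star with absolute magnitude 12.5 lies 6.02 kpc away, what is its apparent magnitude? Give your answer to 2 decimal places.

m ≈ 26.40

d = 6.02 kpc = 6020 pc
m = M + 5 log₁₀ d − 5 = 12.5 + 5·3.7796 − 5 = 26.398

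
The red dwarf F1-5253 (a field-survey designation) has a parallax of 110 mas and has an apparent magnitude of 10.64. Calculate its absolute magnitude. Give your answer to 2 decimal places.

M ≈ 10.85

p = 110 mas = 0.110″ → d = 1/p = 9.091 pc
5 log₁₀(d/10 pc) = 5 log₁₀(9.091) − 5 = -0.207
M = m − 5 log₁₀(d/10) = 10.64 + 0.207 = 10.847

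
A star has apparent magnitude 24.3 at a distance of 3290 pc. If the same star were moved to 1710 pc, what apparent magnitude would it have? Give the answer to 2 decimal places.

m ≈ 22.88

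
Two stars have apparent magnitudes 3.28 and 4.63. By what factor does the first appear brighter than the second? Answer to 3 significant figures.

3.47

Δm = 3.28 − (4.63) = -1.35
Flux ratio = 10^(−0.4 Δm) = 10^(−0.4 × -1.35) = 10^0.540 = 3.467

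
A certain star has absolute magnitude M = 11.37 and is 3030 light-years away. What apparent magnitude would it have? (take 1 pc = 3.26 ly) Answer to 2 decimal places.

d = 3030 ly / 3.26 = 929.4 pc
m = M + 5 log₁₀ d − 5 = 11.37 + 5·2.9682 − 5 = 21.211

m ≈ 21.21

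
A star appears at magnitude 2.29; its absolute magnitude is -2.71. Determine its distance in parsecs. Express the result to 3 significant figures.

d ≈ 100 pc

Distance modulus: m − M = 2.29 − (-2.71) = 5.000
m − M = 5 log₁₀ d − 5
log₁₀ d = (m − M)/5 + 1 = 2.0000
d = 10^2.0000 = 100.0 pc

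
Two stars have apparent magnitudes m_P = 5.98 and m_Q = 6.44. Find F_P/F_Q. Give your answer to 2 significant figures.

F_P/F_Q ≈ 1.5

Magnitude difference = -0.46
Flux ratio = 10^(−0.4 Δm) = 10^(−0.4 × -0.46) = 10^0.184 = 1.528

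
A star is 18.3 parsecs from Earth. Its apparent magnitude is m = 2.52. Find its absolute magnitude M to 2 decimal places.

5 log₁₀(d/10 pc) = 5 log₁₀(18.30) − 5 = 1.312
M = m − 5 log₁₀(d/10) = 2.52 − 1.312 = 1.208

M ≈ 1.21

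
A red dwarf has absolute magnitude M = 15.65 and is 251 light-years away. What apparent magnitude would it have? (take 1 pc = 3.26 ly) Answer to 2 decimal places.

d = 251 ly / 3.26 = 76.99 pc
m = M + 5 log₁₀ d − 5 = 15.65 + 5·1.8865 − 5 = 20.082

m ≈ 20.08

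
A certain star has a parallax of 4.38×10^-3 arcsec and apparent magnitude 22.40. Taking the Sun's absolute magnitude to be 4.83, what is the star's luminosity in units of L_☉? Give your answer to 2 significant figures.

L/L_☉ ≈ 4.9×10^-5

d = 1/p = 1/4.38×10^-3″ = 228.3 pc
M = m − 5 log₁₀ d + 5 = 22.40 − 5·2.3585 + 5 = 15.607
M − M_☉ = 15.607 − 4.83 = 10.777
L/L_☉ = 10^(−0.4 × 10.777) = 4.887×10^-5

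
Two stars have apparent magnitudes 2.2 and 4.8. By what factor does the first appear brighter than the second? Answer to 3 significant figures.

11.0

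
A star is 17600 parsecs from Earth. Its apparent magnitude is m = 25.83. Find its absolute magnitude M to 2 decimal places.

M ≈ 9.60

5 log₁₀(d/10 pc) = 5 log₁₀(17600) − 5 = 16.228
M = m − 5 log₁₀(d/10) = 25.83 − 16.228 = 9.602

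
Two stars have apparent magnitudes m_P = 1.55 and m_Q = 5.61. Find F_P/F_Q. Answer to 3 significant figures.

F_P/F_Q ≈ 42.1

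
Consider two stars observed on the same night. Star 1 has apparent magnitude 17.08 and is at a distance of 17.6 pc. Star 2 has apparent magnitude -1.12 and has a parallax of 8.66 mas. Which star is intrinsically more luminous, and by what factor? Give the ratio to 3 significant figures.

Star 1: M = m − 5 log₁₀ d + 5 = 17.08 − 5·1.2455 + 5 = 15.852
Star 2: p = 8.66 mas = 8.66×10^-3″ → d = 1/p = 115.5 pc
Star 2: M = m − 5 log₁₀ d + 5 = -1.12 − 5·2.0625 + 5 = -6.432
ΔM = M_1 − M_2 = 15.852 − (-6.432) = 22.285; smaller M is more luminous → Star 2.
L ratio = 10^(0.4 |ΔM|) = 10^8.914 = 8.202×10^8

Star 2 is more luminous, by a factor of 8.20×10^8.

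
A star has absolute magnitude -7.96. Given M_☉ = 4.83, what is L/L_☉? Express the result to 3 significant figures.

L/L_☉ ≈ 131000

M − M_☉ = -7.96 − 4.83 = -12.790
L/L_☉ = 10^(−0.4 (M − M_☉)) = 10^5.116 = 130600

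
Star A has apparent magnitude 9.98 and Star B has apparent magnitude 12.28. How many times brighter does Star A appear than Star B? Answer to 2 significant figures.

Δm = 9.98 − (12.28) = -2.30
Flux ratio = 10^(−0.4 Δm) = 10^(−0.4 × -2.30) = 10^0.920 = 8.318

8.3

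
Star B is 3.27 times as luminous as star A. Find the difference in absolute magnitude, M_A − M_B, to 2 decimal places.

Pogson: ΔM = −2.5 log₁₀(ratio) = −2.5 log₁₀(3.27) = −2.5 × 0.5145 = -1.286
Star B is brighter so has the smaller magnitude: M_A − M_B is positive.

M_A − M_B ≈ 1.29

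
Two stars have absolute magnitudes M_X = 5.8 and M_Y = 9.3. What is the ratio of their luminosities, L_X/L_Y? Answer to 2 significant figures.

ΔM = M_X − M_Y = -3.5
L_X/L_Y = 10^(−0.4 ΔM) = 10^1.400 = 25.12

L_X/L_Y ≈ 25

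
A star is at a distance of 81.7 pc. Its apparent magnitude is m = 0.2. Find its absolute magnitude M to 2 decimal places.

5 log₁₀(d/10 pc) = 5 log₁₀(81.70) − 5 = 4.561
M = m − 5 log₁₀(d/10) = 0.2 − 4.561 = -4.361

M ≈ -4.36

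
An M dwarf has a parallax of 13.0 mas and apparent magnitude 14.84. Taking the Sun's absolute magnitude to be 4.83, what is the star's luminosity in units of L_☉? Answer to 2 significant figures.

d = 1/p = 1000/13.0 mas = 76.92 pc
M = m − 5 log₁₀ d + 5 = 14.84 − 5·1.8861 + 5 = 10.410
M − M_☉ = 10.410 − 4.83 = 5.580
L/L_☉ = 10^(−0.4 × 5.580) = 5.863×10^-3

L/L_☉ ≈ 5.9×10^-3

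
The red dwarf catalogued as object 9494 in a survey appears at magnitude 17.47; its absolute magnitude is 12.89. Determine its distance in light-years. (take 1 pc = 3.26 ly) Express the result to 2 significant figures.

Distance modulus: m − M = 17.47 − (12.89) = 4.580
m − M = 5 log₁₀ d − 5
log₁₀ d = (m − M)/5 + 1 = 1.9160
d = 10^1.9160 = 82.41 pc
= 268.7 ly

d ≈ 270 ly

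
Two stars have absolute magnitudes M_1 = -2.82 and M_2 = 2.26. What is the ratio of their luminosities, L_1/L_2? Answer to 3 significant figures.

ΔM = M_1 − M_2 = -5.08
L_1/L_2 = 10^(−0.4 ΔM) = 10^2.032 = 107.6

L_1/L_2 ≈ 108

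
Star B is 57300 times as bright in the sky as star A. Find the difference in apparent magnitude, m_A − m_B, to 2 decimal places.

Pogson: Δm = −2.5 log₁₀(ratio) = −2.5 log₁₀(57300) = −2.5 × 4.7582 = -11.895
Star B is brighter so has the smaller magnitude: m_A − m_B is positive.

m_A − m_B ≈ 11.90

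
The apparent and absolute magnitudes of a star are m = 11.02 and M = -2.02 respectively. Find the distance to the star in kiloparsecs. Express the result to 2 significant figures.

d ≈ 4.1 kpc

Distance modulus: m − M = 11.02 − (-2.02) = 13.040
m − M = 5 log₁₀ d − 5
log₁₀ d = (m − M)/5 + 1 = 3.6080
d = 10^3.6080 = 4055 pc
= 4.055 kpc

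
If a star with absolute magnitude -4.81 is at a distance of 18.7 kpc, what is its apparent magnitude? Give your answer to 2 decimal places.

m ≈ 11.55

d = 18.7 kpc = 18700 pc
m = M + 5 log₁₀ d − 5 = -4.81 + 5·4.2718 − 5 = 11.549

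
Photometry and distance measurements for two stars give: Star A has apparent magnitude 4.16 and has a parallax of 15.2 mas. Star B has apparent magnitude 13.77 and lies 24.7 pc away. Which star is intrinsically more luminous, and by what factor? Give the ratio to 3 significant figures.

Star A: p = 15.2 mas = 0.0152″ → d = 1/p = 65.79 pc
Star A: M = m − 5 log₁₀ d + 5 = 4.16 − 5·1.8182 + 5 = 0.069
Star B: M = m − 5 log₁₀ d + 5 = 13.77 − 5·1.3927 + 5 = 11.807
ΔM = M_A − M_B = 0.069 − (11.807) = -11.737; smaller M is more luminous → Star A.
L ratio = 10^(0.4 |ΔM|) = 10^4.695 = 49540

Star A is more luminous, by a factor of 49500.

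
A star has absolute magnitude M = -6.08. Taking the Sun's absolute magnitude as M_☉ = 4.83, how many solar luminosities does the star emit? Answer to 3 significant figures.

L/L_☉ ≈ 23100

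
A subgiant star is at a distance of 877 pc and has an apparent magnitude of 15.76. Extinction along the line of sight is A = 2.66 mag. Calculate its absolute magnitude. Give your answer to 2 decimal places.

5 log₁₀(d/10 pc) = 5 log₁₀(877.0) − 5 = 9.715
M = m − 5 log₁₀(d/10) − A = 15.76 − 9.715 − 2.66 = 3.385

M ≈ 3.39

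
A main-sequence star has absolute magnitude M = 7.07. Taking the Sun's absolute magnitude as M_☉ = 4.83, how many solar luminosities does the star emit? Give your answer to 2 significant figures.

M − M_☉ = 7.07 − 4.83 = 2.240
L/L_☉ = 10^(−0.4 (M − M_☉)) = 10^-0.896 = 0.1271

L/L_☉ ≈ 0.13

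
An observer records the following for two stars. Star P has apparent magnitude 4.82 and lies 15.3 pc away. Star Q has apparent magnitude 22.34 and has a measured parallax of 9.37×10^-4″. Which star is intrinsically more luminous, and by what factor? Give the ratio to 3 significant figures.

Star P: M = m − 5 log₁₀ d + 5 = 4.82 − 5·1.1847 + 5 = 3.897
Star Q: d = 1/p = 1/9.37×10^-4″ = 1067 pc
Star Q: M = m − 5 log₁₀ d + 5 = 22.34 − 5·3.0283 + 5 = 12.199
ΔM = M_P − M_Q = 3.897 − (12.199) = -8.302; smaller M is more luminous → Star P.
L ratio = 10^(0.4 |ΔM|) = 10^3.321 = 2093

Star P is more luminous, by a factor of 2090.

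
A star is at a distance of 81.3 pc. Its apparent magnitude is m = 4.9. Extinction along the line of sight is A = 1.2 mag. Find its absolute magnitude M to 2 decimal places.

M ≈ -0.85

5 log₁₀(d/10 pc) = 5 log₁₀(81.30) − 5 = 4.550
M = m − 5 log₁₀(d/10) − A = 4.9 − 4.550 − 1.2 = -0.850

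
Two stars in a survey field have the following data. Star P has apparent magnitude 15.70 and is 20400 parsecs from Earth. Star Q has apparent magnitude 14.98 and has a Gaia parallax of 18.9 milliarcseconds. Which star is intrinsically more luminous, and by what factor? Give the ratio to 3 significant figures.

Star P is more luminous, by a factor of 76600.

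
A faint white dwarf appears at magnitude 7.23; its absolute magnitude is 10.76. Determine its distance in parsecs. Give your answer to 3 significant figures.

μ = m − M = -3.530
m − M = 5 log₁₀ d − 5
log₁₀ d = (m − M)/5 + 1 = 0.2940
d = 10^0.2940 = 1.968 pc

d ≈ 1.97 pc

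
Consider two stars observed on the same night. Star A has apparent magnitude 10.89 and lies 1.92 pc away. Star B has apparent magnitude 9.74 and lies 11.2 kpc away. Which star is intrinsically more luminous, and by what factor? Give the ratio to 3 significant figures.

Star B is more luminous, by a factor of 9.81×10^7.

Star A: M = m − 5 log₁₀ d + 5 = 10.89 − 5·0.2833 + 5 = 14.473
Star B: d = 11.2 kpc = 11200 pc
Star B: M = m − 5 log₁₀ d + 5 = 9.74 − 5·4.0492 + 5 = -5.506
ΔM = M_A − M_B = 14.473 − (-5.506) = 19.980; smaller M is more luminous → Star B.
L ratio = 10^(0.4 |ΔM|) = 10^7.992 = 9.814×10^7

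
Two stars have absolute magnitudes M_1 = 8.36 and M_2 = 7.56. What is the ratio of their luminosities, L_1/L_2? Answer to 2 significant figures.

L_1/L_2 ≈ 0.48

ΔM = M_1 − M_2 = 0.80
L_1/L_2 = 10^(−0.4 ΔM) = 10^-0.320 = 0.4786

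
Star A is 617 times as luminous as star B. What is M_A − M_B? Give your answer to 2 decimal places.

M_A − M_B ≈ -6.98

Pogson: ΔM = −2.5 log₁₀(ratio) = −2.5 log₁₀(617) = −2.5 × 2.7903 = -6.976
Star A is brighter, so it has the smaller magnitude: the difference is negative.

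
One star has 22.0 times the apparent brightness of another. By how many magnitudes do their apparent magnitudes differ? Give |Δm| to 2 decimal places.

Pogson: Δm = −2.5 log₁₀(ratio) = −2.5 log₁₀(22.0) = −2.5 × 1.3424 = -3.356

|Δm| ≈ 3.36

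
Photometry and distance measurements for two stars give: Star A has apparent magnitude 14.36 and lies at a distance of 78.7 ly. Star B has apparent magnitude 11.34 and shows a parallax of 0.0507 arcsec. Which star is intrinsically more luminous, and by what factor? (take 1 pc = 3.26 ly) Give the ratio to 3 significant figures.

Star B is more luminous, by a factor of 10.8.

Star A: d = 78.7 ly / 3.26 = 24.14 pc
Star A: M = m − 5 log₁₀ d + 5 = 14.36 − 5·1.3828 + 5 = 12.446
Star B: d = 1/p = 1/0.0507″ = 19.72 pc
Star B: M = m − 5 log₁₀ d + 5 = 11.34 − 5·1.2950 + 5 = 9.865
ΔM = M_A − M_B = 12.446 − (9.865) = 2.581; smaller M is more luminous → Star B.
L ratio = 10^(0.4 |ΔM|) = 10^1.032 = 10.78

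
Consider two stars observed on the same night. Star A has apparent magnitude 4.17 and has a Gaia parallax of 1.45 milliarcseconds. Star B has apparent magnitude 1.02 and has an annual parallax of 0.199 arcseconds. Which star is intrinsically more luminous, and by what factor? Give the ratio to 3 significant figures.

Star A is more luminous, by a factor of 1040.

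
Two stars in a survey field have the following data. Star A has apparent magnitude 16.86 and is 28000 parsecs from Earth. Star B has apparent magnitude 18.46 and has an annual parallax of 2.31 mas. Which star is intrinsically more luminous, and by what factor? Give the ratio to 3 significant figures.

Star A: M = m − 5 log₁₀ d + 5 = 16.86 − 5·4.4472 + 5 = -0.376
Star B: p = 2.31 mas = 2.31×10^-3″ → d = 1/p = 432.9 pc
Star B: M = m − 5 log₁₀ d + 5 = 18.46 − 5·2.6364 + 5 = 10.278
ΔM = M_A − M_B = -0.376 − (10.278) = -10.654; smaller M is more luminous → Star A.
L ratio = 10^(0.4 |ΔM|) = 10^4.262 = 18260

Star A is more luminous, by a factor of 18300.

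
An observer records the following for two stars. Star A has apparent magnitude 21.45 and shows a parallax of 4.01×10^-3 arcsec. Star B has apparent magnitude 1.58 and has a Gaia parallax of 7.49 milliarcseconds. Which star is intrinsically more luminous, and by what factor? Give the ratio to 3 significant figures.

Star B is more luminous, by a factor of 2.54×10^7.

Star A: d = 1/p = 1/4.01×10^-3″ = 249.4 pc
Star A: M = m − 5 log₁₀ d + 5 = 21.45 − 5·2.3969 + 5 = 14.466
Star B: p = 7.49 mas = 7.49×10^-3″ → d = 1/p = 133.5 pc
Star B: M = m − 5 log₁₀ d + 5 = 1.58 − 5·2.1255 + 5 = -4.048
ΔM = M_A − M_B = 14.466 − (-4.048) = 18.513; smaller M is more luminous → Star B.
L ratio = 10^(0.4 |ΔM|) = 10^7.405 = 2.543×10^7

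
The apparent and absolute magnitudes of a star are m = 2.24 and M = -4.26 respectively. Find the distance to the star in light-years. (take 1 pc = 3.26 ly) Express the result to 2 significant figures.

Distance modulus: m − M = 2.24 − (-4.26) = 6.500
m − M = 5 log₁₀ d − 5
log₁₀ d = (m − M)/5 + 1 = 2.3000
d = 10^2.3000 = 199.5 pc
= 650.5 ly

d ≈ 650 ly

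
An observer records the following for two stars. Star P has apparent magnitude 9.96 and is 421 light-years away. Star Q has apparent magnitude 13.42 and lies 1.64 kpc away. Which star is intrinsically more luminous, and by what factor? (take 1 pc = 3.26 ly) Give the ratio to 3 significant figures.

Star Q is more luminous, by a factor of 6.66.

Star P: d = 421 ly / 3.26 = 129.1 pc
Star P: M = m − 5 log₁₀ d + 5 = 9.96 − 5·2.1111 + 5 = 4.405
Star Q: d = 1.64 kpc = 1640 pc
Star Q: M = m − 5 log₁₀ d + 5 = 13.42 − 5·3.2148 + 5 = 2.346
ΔM = M_P − M_Q = 4.405 − (2.346) = 2.059; smaller M is more luminous → Star Q.
L ratio = 10^(0.4 |ΔM|) = 10^0.824 = 6.661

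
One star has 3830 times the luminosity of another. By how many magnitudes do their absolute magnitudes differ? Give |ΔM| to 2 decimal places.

|ΔM| ≈ 8.96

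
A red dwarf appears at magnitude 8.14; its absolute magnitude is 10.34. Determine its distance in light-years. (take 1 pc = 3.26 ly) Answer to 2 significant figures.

d ≈ 12 ly

μ = m − M = -2.200
m − M = 5 log₁₀ d − 5
log₁₀ d = (m − M)/5 + 1 = 0.5600
d = 10^0.5600 = 3.631 pc
= 11.84 ly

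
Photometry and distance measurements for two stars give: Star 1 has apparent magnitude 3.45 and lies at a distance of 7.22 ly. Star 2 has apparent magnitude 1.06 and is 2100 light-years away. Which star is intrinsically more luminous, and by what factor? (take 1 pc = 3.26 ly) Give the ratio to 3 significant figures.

Star 1: d = 7.22 ly / 3.26 = 2.215 pc
Star 1: M = m − 5 log₁₀ d + 5 = 3.45 − 5·0.3453 + 5 = 6.723
Star 2: d = 2100 ly / 3.26 = 644.2 pc
Star 2: M = m − 5 log₁₀ d + 5 = 1.06 − 5·2.8090 + 5 = -7.985
ΔM = M_1 − M_2 = 6.723 − (-7.985) = 14.708; smaller M is more luminous → Star 2.
L ratio = 10^(0.4 |ΔM|) = 10^5.883 = 764500

Star 2 is more luminous, by a factor of 764000.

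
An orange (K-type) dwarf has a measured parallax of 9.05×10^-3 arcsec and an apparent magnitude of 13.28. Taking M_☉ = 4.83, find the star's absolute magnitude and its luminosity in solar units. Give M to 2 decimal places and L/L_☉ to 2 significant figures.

d = 1/p = 1/9.05×10^-3″ = 110.5 pc
M = m − 5 log₁₀ d + 5 = 13.28 − 5·2.0434 + 5 = 8.063
M − M_☉ = 8.063 − 4.83 = 3.233
L/L_☉ = 10^(−0.4 × 3.233) = 0.05090

M ≈ 8.06; L/L_☉ ≈ 0.051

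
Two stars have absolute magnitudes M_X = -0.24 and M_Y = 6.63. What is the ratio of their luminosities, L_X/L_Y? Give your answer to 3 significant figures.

ΔM = M_X − M_Y = -6.87
L_X/L_Y = 10^(−0.4 ΔM) = 10^2.748 = 559.8

L_X/L_Y ≈ 560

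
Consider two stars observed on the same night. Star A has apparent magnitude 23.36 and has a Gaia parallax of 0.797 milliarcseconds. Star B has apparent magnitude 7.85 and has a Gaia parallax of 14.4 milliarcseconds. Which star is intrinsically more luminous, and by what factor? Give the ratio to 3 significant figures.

Star A: p = 0.797 mas = 7.97×10^-4″ → d = 1/p = 1255 pc
Star A: M = m − 5 log₁₀ d + 5 = 23.36 − 5·3.0985 + 5 = 12.867
Star B: p = 14.4 mas = 0.0144″ → d = 1/p = 69.44 pc
Star B: M = m − 5 log₁₀ d + 5 = 7.85 − 5·1.8416 + 5 = 3.642
ΔM = M_A − M_B = 12.867 − (3.642) = 9.225; smaller M is more luminous → Star B.
L ratio = 10^(0.4 |ΔM|) = 10^3.690 = 4900

Star B is more luminous, by a factor of 4900.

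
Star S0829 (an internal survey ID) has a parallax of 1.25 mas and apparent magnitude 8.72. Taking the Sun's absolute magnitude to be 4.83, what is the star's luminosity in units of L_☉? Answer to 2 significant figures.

d = 1/p = 1000/1.25 mas = 800.0 pc
M = m − 5 log₁₀ d + 5 = 8.72 − 5·2.9031 + 5 = -0.795
M − M_☉ = -0.795 − 4.83 = -5.625
L/L_☉ = 10^(−0.4 × -5.625) = 177.9

L/L_☉ ≈ 180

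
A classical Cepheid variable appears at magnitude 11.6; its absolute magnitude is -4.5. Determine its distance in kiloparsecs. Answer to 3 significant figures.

d ≈ 16.6 kpc

Distance modulus: m − M = 11.6 − (-4.5) = 16.100
m − M = 5 log₁₀ d − 5
log₁₀ d = (m − M)/5 + 1 = 4.2200
d = 10^4.2200 = 16600 pc
= 16.60 kpc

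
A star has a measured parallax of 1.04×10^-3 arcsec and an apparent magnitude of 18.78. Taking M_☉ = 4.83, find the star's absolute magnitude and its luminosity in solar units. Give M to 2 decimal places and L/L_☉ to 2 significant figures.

M ≈ 8.87; L/L_☉ ≈ 0.024

d = 1/p = 1/1.04×10^-3″ = 961.5 pc
M = m − 5 log₁₀ d + 5 = 18.78 − 5·2.9830 + 5 = 8.865
M − M_☉ = 8.865 − 4.83 = 4.035
L/L_☉ = 10^(−0.4 × 4.035) = 0.02432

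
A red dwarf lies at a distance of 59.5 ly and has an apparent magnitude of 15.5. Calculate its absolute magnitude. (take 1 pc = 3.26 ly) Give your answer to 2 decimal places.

M ≈ 14.19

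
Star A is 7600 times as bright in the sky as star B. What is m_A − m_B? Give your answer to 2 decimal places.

m_A − m_B ≈ -9.70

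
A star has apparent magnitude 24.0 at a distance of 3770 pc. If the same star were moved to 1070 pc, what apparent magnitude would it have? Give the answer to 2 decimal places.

m ≈ 21.27

Flux ∝ 1/d², so Δm = 5 log₁₀(d₂/d₁) = 5 log₁₀(1070/3770) = -2.735
m₂ = m₁ + Δm = 24.0 + (-2.735) = 21.265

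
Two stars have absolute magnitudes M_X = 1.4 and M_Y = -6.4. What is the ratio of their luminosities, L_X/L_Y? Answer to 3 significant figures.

L_X/L_Y ≈ 7.59×10^-4

ΔM = M_X − M_Y = 7.8
L_X/L_Y = 10^(−0.4 ΔM) = 10^-3.120 = 7.586×10^-4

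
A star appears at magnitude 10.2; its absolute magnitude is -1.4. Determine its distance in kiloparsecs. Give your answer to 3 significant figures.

d ≈ 2.09 kpc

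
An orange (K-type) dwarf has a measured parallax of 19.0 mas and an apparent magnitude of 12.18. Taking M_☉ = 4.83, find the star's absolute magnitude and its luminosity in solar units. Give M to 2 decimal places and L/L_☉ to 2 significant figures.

d = 1/p = 1000/19.0 mas = 52.63 pc
M = m − 5 log₁₀ d + 5 = 12.18 − 5·1.7212 + 5 = 8.574
M − M_☉ = 8.574 − 4.83 = 3.744
L/L_☉ = 10^(−0.4 × 3.744) = 0.03180

M ≈ 8.57; L/L_☉ ≈ 0.032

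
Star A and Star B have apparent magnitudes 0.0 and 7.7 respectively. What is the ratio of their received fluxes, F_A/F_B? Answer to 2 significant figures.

F_A/F_B ≈ 1200

Magnitude difference = -7.7
Flux ratio = 10^(−0.4 Δm) = 10^(−0.4 × -7.7) = 10^3.080 = 1202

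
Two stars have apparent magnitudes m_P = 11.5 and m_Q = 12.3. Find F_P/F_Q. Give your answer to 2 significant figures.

F_P/F_Q ≈ 2.1

Magnitude difference = -0.8
Flux ratio = 10^(−0.4 Δm) = 10^(−0.4 × -0.8) = 10^0.320 = 2.089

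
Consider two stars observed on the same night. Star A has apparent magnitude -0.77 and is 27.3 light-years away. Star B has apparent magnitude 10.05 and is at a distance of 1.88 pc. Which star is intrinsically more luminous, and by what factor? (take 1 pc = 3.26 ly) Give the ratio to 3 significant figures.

Star A is more luminous, by a factor of 422000.

Star A: d = 27.3 ly / 3.26 = 8.374 pc
Star A: M = m − 5 log₁₀ d + 5 = -0.77 − 5·0.9229 + 5 = -0.385
Star B: M = m − 5 log₁₀ d + 5 = 10.05 − 5·0.2742 + 5 = 13.679
ΔM = M_A − M_B = -0.385 − (13.679) = -14.064; smaller M is more luminous → Star A.
L ratio = 10^(0.4 |ΔM|) = 10^5.626 = 422300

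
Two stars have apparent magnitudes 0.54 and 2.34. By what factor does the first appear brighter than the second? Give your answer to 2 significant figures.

5.2

Magnitude difference = -1.80
Flux ratio = 10^(−0.4 Δm) = 10^(−0.4 × -1.80) = 10^0.720 = 5.248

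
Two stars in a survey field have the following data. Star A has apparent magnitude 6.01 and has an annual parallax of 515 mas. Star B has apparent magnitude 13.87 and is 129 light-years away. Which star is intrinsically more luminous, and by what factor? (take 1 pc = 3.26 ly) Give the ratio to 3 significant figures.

Star A: p = 515 mas = 0.515″ → d = 1/p = 1.942 pc
Star A: M = m − 5 log₁₀ d + 5 = 6.01 − 5·0.2882 + 5 = 9.569
Star B: d = 129 ly / 3.26 = 39.57 pc
Star B: M = m − 5 log₁₀ d + 5 = 13.87 − 5·1.5974 + 5 = 10.883
ΔM = M_A − M_B = 9.569 − (10.883) = -1.314; smaller M is more luminous → Star A.
L ratio = 10^(0.4 |ΔM|) = 10^0.526 = 3.355

Star A is more luminous, by a factor of 3.35.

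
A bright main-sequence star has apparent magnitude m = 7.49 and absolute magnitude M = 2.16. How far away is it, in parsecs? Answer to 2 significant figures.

d ≈ 120 pc

μ = m − M = 5.330
m − M = 5 log₁₀ d − 5
log₁₀ d = (m − M)/5 + 1 = 2.0660
d = 10^2.0660 = 116.4 pc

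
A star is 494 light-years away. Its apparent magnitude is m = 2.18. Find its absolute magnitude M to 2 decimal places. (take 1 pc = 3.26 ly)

d = 494 ly / 3.26 = 151.5 pc
5 log₁₀(d/10 pc) = 5 log₁₀(151.5) − 5 = 5.903
M = m − 5 log₁₀(d/10) = 2.18 − 5.903 = -3.723

M ≈ -3.72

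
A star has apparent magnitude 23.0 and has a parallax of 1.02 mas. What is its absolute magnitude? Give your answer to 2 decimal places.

p = 1.02 mas = 1.02×10^-3″ → d = 1/p = 980.4 pc
5 log₁₀(d/10 pc) = 5 log₁₀(980.4) − 5 = 9.957
M = m − 5 log₁₀(d/10) = 23.0 − 9.957 = 13.043

M ≈ 13.04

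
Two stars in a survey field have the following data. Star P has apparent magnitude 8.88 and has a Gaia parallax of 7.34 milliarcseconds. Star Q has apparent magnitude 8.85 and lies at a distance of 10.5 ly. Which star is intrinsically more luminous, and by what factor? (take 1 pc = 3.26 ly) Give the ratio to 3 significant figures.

Star P is more luminous, by a factor of 1740.

Star P: p = 7.34 mas = 7.34×10^-3″ → d = 1/p = 136.2 pc
Star P: M = m − 5 log₁₀ d + 5 = 8.88 − 5·2.1343 + 5 = 3.208
Star Q: d = 10.5 ly / 3.26 = 3.221 pc
Star Q: M = m − 5 log₁₀ d + 5 = 8.85 − 5·0.5080 + 5 = 11.310
ΔM = M_P − M_Q = 3.208 − (11.310) = -8.102; smaller M is more luminous → Star P.
L ratio = 10^(0.4 |ΔM|) = 10^3.241 = 1740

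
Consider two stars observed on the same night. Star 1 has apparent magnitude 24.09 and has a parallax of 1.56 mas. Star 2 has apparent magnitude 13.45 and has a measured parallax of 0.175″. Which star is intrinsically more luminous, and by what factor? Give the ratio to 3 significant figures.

Star 2 is more luminous, by a factor of 1.43.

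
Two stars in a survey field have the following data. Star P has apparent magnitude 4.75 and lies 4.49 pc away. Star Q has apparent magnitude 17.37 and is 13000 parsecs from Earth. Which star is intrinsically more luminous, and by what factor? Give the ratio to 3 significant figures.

Star Q is more luminous, by a factor of 75.1.

Star P: M = m − 5 log₁₀ d + 5 = 4.75 − 5·0.6522 + 5 = 6.489
Star Q: M = m − 5 log₁₀ d + 5 = 17.37 − 5·4.1139 + 5 = 1.800
ΔM = M_P − M_Q = 6.489 − (1.800) = 4.688; smaller M is more luminous → Star Q.
L ratio = 10^(0.4 |ΔM|) = 10^1.875 = 75.06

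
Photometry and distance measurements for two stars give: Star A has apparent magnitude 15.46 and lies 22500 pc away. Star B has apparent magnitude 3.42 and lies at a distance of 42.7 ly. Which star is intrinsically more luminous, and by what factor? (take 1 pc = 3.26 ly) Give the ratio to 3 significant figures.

Star A is more luminous, by a factor of 45.1.

Star A: M = m − 5 log₁₀ d + 5 = 15.46 − 5·4.3522 + 5 = -1.301
Star B: d = 42.7 ly / 3.26 = 13.10 pc
Star B: M = m − 5 log₁₀ d + 5 = 3.42 − 5·1.1172 + 5 = 2.834
ΔM = M_A − M_B = -1.301 − (2.834) = -4.135; smaller M is more luminous → Star A.
L ratio = 10^(0.4 |ΔM|) = 10^1.654 = 45.08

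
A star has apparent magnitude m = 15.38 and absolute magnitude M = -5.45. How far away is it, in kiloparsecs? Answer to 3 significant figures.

d ≈ 147 kpc

Distance modulus: m − M = 15.38 − (-5.45) = 20.830
m − M = 5 log₁₀ d − 5
log₁₀ d = (m − M)/5 + 1 = 5.1660
d = 10^5.1660 = 146600 pc
= 146.6 kpc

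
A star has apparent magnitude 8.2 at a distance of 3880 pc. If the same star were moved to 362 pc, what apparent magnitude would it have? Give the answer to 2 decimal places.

Flux ∝ 1/d², so Δm = 5 log₁₀(d₂/d₁) = 5 log₁₀(362/3880) = -5.151
m₂ = m₁ + Δm = 8.2 + (-5.151) = 3.049

m ≈ 3.05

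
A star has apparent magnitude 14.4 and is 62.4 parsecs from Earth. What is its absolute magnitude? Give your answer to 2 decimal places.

M ≈ 10.42

5 log₁₀(d/10 pc) = 5 log₁₀(62.40) − 5 = 3.976
M = m − 5 log₁₀(d/10) = 14.4 − 3.976 = 10.424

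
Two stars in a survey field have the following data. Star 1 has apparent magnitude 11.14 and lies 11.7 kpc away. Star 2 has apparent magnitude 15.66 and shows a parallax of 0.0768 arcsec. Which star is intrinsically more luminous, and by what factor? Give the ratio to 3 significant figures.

Star 1 is more luminous, by a factor of 5.19×10^7.

Star 1: d = 11.7 kpc = 11700 pc
Star 1: M = m − 5 log₁₀ d + 5 = 11.14 − 5·4.0682 + 5 = -4.201
Star 2: d = 1/p = 1/0.0768″ = 13.02 pc
Star 2: M = m − 5 log₁₀ d + 5 = 15.66 − 5·1.1146 + 5 = 15.087
ΔM = M_1 − M_2 = -4.201 − (15.087) = -19.288; smaller M is more luminous → Star 1.
L ratio = 10^(0.4 |ΔM|) = 10^7.715 = 5.189×10^7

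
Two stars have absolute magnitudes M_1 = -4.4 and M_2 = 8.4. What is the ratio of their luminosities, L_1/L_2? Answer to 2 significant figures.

ΔM = M_1 − M_2 = -12.8
L_1/L_2 = 10^(−0.4 ΔM) = 10^5.120 = 131800

L_1/L_2 ≈ 130000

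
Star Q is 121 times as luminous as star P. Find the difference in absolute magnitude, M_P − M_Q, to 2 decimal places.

M_P − M_Q ≈ 5.21

Pogson: ΔM = −2.5 log₁₀(ratio) = −2.5 log₁₀(121) = −2.5 × 2.0828 = -5.207
Star Q is brighter so has the smaller magnitude: M_P − M_Q is positive.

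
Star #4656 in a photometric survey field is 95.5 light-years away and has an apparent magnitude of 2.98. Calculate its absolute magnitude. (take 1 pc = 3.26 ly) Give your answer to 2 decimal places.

M ≈ 0.65

d = 95.5 ly / 3.26 = 29.29 pc
5 log₁₀(d/10 pc) = 5 log₁₀(29.29) − 5 = 2.334
M = m − 5 log₁₀(d/10) = 2.98 − 2.334 = 0.646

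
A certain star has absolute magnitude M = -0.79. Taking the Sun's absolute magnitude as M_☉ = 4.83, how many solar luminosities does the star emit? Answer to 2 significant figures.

L/L_☉ ≈ 180

M − M_☉ = -0.79 − 4.83 = -5.620
L/L_☉ = 10^(−0.4 (M − M_☉)) = 10^2.248 = 177.0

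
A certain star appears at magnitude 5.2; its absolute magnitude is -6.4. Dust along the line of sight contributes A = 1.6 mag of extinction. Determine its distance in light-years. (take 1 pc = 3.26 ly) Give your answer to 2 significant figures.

d ≈ 3300 ly

m − M = 5 log₁₀(d/10 pc) + A  ⇒  5.2 − (-6.4) − 1.6 = 5 log₁₀(d/10)
10.000 = 5 log₁₀(d/10)
log₁₀ d = (m − M − A)/5 + 1 = 3.0000
d = 10^3.0000 = 1000 pc
= 3260 ly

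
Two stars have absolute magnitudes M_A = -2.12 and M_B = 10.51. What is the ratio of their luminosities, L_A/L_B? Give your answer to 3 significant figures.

L_A/L_B ≈ 113000

ΔM = M_A − M_B = -12.63
L_A/L_B = 10^(−0.4 ΔM) = 10^5.052 = 112700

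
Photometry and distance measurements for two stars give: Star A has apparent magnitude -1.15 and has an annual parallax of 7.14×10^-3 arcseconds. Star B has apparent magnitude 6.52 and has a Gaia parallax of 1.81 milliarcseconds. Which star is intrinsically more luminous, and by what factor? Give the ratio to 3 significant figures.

Star A is more luminous, by a factor of 75.2.

Star A: d = 1/p = 1/7.14×10^-3″ = 140.1 pc
Star A: M = m − 5 log₁₀ d + 5 = -1.15 − 5·2.1463 + 5 = -6.882
Star B: p = 1.81 mas = 1.81×10^-3″ → d = 1/p = 552.5 pc
Star B: M = m − 5 log₁₀ d + 5 = 6.52 − 5·2.7423 + 5 = -2.192
ΔM = M_A − M_B = -6.882 − (-2.192) = -4.690; smaller M is more luminous → Star A.
L ratio = 10^(0.4 |ΔM|) = 10^1.876 = 75.16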